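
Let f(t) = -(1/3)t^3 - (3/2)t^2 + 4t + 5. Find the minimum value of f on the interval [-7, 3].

-41/3

The derivative is -t^2 - 3t + 4, which vanishes at t = -4 and t = 1.
Compare values at every candidate in [-7, 3]: f(-7) = 107/6,  f(-4) = -41/3,  f(1) = 43/6,  f(3) = -11/2.
Hence the absolute minimum is -41/3 at t = -4.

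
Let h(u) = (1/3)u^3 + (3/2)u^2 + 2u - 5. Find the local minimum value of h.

h'(u) = u^2 + 3u + 2. Setting h'(u) = 0 gives u ∈ {-2, -1}.
Since h''(u) = 2u + 3, we get h''(-2) = -1 < 0 ⇒ local maximum; h''(-1) = 1 > 0 ⇒ local minimum.
Thus h has its local minimum at u = -1, with value -35/6.

-35/6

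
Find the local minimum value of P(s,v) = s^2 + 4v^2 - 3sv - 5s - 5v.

-200/7

∂P/∂s = 2s - 3v - 5 = 0 and ∂P/∂v = -3s + 8v - 5 = 0, so (s, v) = (55/7, 25/7).
The Hessian has P_{ss} = 2, P_{vv} = 8, P_{sv} = -3, giving D = 7 > 0 with P_{ss} > 0, so the point is a local minimum.
P(55/7, 25/7) = -200/7.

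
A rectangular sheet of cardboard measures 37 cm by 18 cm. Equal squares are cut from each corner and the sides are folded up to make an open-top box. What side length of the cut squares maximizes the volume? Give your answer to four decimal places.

3.8255

With cut size x, the volume is V(x) = x(37 − 2x)(18 − 2x) for 0 < x < 9.
V'(x) = 12x^2 − 220x + 666. Setting V'(x) = 0 gives x ≈ 3.8255 (the root in (0, 9)).
V''(x) = 24x − 220 is negative there, so this is the maximum; V ≈ 1161.9298.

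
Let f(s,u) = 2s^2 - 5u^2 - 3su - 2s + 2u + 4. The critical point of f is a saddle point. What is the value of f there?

172/49

∂f/∂s = 4s - 3u - 2 = 0 and ∂f/∂u = -3s - 10u + 2 = 0, so (s, u) = (26/49, 2/49).
The Hessian has f_{ss} = 4, f_{uu} = -10, f_{su} = -3, giving D = -49 < 0, so the point is a saddle point.
f(26/49, 2/49) = 172/49.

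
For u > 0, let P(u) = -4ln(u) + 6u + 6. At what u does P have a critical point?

P'(u) = -4/u + 6 = 0 gives u = 2/3.
P''(u) = 4/u², which is positive for u > 0, so this is a local minimum.
P(2/3) = -4·ln(2/3) + 4 + 6 ≈ 11.6219.

2/3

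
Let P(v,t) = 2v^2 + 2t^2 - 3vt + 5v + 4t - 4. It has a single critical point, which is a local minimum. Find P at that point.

-170/7

∂P/∂v = 4v - 3t + 5 = 0 and ∂P/∂t = -3v + 4t + 4 = 0, so (v, t) = (-32/7, -31/7).
The Hessian has P_{vv} = 4, P_{tt} = 4, P_{vt} = -3, giving D = 7 > 0 with P_{vv} > 0, so the point is a local minimum.
P(-32/7, -31/7) = -170/7.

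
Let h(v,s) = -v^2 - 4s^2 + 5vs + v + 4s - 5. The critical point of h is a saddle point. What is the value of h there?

-85/9

∂h/∂v = -2v + 5s + 1 = 0 and ∂h/∂s = 5v - 8s + 4 = 0, so (v, s) = (-28/9, -13/9).
The Hessian has h_{vv} = -2, h_{ss} = -8, h_{vs} = 5, giving D = -9 < 0, so the point is a saddle point.
h(-28/9, -13/9) = -85/9.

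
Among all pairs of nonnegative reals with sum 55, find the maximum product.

3025/4

With x + y = 55, the product is P(x) = x(55 − x).
P'(x) = 55 − 2x = 0 gives x = 55/2; P'' = −2 < 0, so this is the maximum.
P = 55/2·55/2 = 3025/4.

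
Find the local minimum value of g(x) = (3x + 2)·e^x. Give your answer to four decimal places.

-0.5666

Differentiating with the product rule gives g'(x) = (3x + 5)·e^x. Since e^x > 0, the only critical point is x = -5/3.
g''(-5/3) has the same sign as 3 > 0, so this is a local minimum.
g(-5/3) = (-3)·e^(-5/3) ≈ -0.5666.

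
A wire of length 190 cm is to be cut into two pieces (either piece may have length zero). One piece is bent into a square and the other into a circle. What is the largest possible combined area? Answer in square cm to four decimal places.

Let x be the length used for the square. Square side x/4; circle radius (190−x)/(2π).
A(x) = (x/4)² + π·((190−x)/(2π))² = x²/16 + (190−x)²/(4π) for 0 ≤ x ≤ 190. A'(x) = x/8 − (190−x)/(2π) = 0 gives x = 4·190/(π+4) ≈ 106.4188.
A'' > 0, so the interior critical point is a minimum; the maximum is at an endpoint. A(0) = 2872.7467 and A(190) = 2256.2500, so the largest area is 2872.7467.

2872.7467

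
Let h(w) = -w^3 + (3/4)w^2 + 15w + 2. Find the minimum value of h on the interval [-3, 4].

-17

The derivative is -3w^2 + (3/2)w + 15, which vanishes at w = -2 and w = 5/2.
Compare values at every candidate in [-3, 4]: h(-3) = -37/4; h(-2) = -17; h(5/2) = 457/16; h(4) = 10.
Hence the absolute minimum is -17 at w = -2.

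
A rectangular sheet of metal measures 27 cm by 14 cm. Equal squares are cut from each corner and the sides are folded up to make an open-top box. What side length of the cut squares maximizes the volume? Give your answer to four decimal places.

2.9353

With cut size x, the volume is V(x) = x(27 − 2x)(14 − 2x) for 0 < x < 7.
V'(x) = 12x^2 − 164x + 378. Setting V'(x) = 0 gives x ≈ 2.9353 (the root in (0, 7)).
V''(x) = 24x − 164 is negative there, so this is the maximum; V ≈ 504.1946.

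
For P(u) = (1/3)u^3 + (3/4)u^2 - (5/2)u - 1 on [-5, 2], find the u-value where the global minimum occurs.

-5

The derivative is u^2 + (3/2)u - 5/2, which vanishes at u = -5/2 and u = 1.
Candidates: P(-5) = -137/12; P(-5/2) = 227/48; P(1) = -29/12; P(2) = -1/3.
The minimum over the interval is -137/12, attained at u = -5.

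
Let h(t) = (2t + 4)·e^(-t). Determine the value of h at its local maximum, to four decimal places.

By the product rule, h'(t) = (-2t - 2)·e^(-t). Since e^(-t) > 0, the only critical point is t = -1.
h''(-1) has the same sign as -2 < 0, so this is a local maximum.
h(-1) = (2)·e^(1) ≈ 5.4366.

5.4366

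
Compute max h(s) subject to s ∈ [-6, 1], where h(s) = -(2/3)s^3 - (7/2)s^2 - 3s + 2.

h'(s) = -2s^2 - 7s - 3, which vanishes at s = -3 and s = -1/2.
Compare values at every candidate in [-6, 1]: h(-6) = 38, h(-3) = -5/2, h(-1/2) = 65/24, h(1) = -31/6.
So the maximum is h(-6) = 38.

38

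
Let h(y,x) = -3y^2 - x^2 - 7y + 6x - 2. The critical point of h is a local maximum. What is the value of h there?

∂h/∂y = -6y - 7 = 0 and ∂h/∂x = -2x + 6 = 0, so (y, x) = (-7/6, 3).
The Hessian has h_{yy} = -6, h_{xx} = -2, h_{yx} = 0, giving D = 12 > 0 with h_{yy} < 0, so the point is a local maximum.
h(-7/6, 3) = 133/12.

133/12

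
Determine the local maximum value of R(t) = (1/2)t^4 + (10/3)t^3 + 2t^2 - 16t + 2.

70/3

Critical points: R'(t) = 2t^3 + 10t^2 + 4t - 16 vanishes at t = -4, -2, 1.
R''(t) = 6t^2 + 20t + 4. R''(-4) = 20 > 0 ⇒ local minimum; R''(-2) = -12 < 0 ⇒ local maximum; R''(1) = 30 > 0 ⇒ local minimum.
So the local maximum value is R(-2) = 70/3.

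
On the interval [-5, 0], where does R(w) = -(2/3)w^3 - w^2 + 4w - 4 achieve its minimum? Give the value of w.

-2

R'(w) = -2w^2 - 2w + 4, whose only zero in [-5, 0] is w = -2.
Candidates: R(-5) = 103/3; R(-2) = -32/3; R(0) = -4.
So the minimum is R(-2) = -32/3.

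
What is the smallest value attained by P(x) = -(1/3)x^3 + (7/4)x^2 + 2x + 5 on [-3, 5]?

Differentiating, P'(x) = -x^2 + (7/2)x + 2; which vanishes at x = -1/2 and x = 4.
Candidates: P(-3) = 95/4; P(-1/2) = 215/48; P(4) = 59/3; P(5) = 205/12.
The minimum over the interval is 215/48, attained at x = -1/2.

215/48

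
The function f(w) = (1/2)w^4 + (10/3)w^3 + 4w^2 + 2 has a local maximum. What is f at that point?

f'(w) = 2w^3 + 10w^2 + 8w = 0 at w = -4, -1, 0.
Second-derivative test with f''(w) = 6w^2 + 20w + 8: f''(-4) = 24 > 0 ⇒ local minimum; f''(-1) = -6 < 0 ⇒ local maximum; f''(0) = 8 > 0 ⇒ local minimum.
The local maximum is f(-1) = 19/6.

19/6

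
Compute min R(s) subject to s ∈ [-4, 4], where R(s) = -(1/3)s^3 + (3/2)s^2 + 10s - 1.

Differentiating, R'(s) = -s^2 + 3s + 10; whose only zero in [-4, 4] is s = -2.
Compare values at every candidate in [-4, 4]: R(-4) = 13/3, R(-2) = -37/3, R(4) = 125/3.
Hence the absolute minimum is -37/3 at s = -2.

-37/3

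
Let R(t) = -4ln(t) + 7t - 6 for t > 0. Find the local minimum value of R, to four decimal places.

R'(t) = -4/t + 7 = 0 gives t = 4/7.
R''(t) = 4/t², which is positive for t > 0, so this is a local minimum.
R(4/7) = -4·ln(4/7) + 4 - 6 ≈ 0.2385.

0.2385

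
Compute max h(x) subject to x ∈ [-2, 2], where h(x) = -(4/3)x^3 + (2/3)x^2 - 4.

h'(x) = -4x^2 + (4/3)x, which vanishes at x = 0 and x = 1/3.
Evaluating at the critical points and endpoints: h(-2) = 28/3,  h(0) = -4,  h(1/3) = -322/81,  h(2) = -12.
The maximum over the interval is 28/3, attained at x = -2.

28/3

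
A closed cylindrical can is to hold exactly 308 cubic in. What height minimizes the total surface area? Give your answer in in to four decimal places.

7.3196

With radius r and height h, πr²h = 308 so h = 308/(πr²), and S(r) = 2πr² + 2πrh = 2πr² + 2·308/r.
S'(r) = 4πr − 2·308/r² = 0 ⇒ r³ = 308/(2π), so r ≈ 3.6598 and h = 2r ≈ 7.3196.
S''(r) = 4π + 4·308/r³ > 0, so this is the minimum; S ≈ 252.4730.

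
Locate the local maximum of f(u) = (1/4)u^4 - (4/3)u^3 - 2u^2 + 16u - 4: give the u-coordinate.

2

f'(u) = u^3 - 4u^2 - 4u + 16. Setting f'(u) = 0 gives u ∈ {-2, 2, 4}.
f''(u) = 3u^2 - 8u - 4. f''(-2) = 24 > 0 ⇒ local minimum; f''(2) = -8 < 0 ⇒ local maximum; f''(4) = 12 > 0 ⇒ local minimum.
The local maximum is f(2) = 40/3.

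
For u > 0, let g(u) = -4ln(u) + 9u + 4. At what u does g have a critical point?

g'(u) = -4/u + 9 = 0 gives u = 4/9.
g''(u) = 4/u², which is positive for u > 0, so this is a local minimum.
g(4/9) = -4·ln(4/9) + 4 + 4 ≈ 11.2437.

4/9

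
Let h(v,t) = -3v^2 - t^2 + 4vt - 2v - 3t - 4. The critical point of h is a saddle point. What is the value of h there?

∂h/∂v = -6v + 4t - 2 = 0 and ∂h/∂t = 4v - 2t - 3 = 0, so (v, t) = (4, 13/2).
The Hessian has h_{vv} = -6, h_{tt} = -2, h_{vt} = 4, giving D = -4 < 0, so the point is a saddle point.
h(4, 13/2) = -71/4.

-71/4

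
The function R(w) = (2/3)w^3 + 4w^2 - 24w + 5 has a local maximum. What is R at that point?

R'(w) = 2w^2 + 8w - 24 = 0 at w = -6, 2.
R''(w) = 4w + 8. R''(-6) = -16 < 0 ⇒ local maximum; R''(2) = 16 > 0 ⇒ local minimum.
The local maximum is R(-6) = 149.

149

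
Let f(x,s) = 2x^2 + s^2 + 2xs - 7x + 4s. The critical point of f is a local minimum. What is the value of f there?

-137/4

∂f/∂x = 4x + 2s - 7 = 0 and ∂f/∂s = 2x + 2s + 4 = 0, so (x, s) = (11/2, -15/2).
The Hessian has f_{xx} = 4, f_{ss} = 2, f_{xs} = 2, giving D = 4 > 0 with f_{xx} > 0, so the point is a local minimum.
f(11/2, -15/2) = -137/4.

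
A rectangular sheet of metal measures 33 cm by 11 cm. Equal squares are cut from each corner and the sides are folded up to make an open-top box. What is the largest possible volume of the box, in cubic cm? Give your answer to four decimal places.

420.0172

With cut size x, the volume is V(x) = x(33 − 2x)(11 − 2x) for 0 < x < 5.5.
V'(x) = 12x^2 − 176x + 363. Setting V'(x) = 0 gives x ≈ 2.4828 (the root in (0, 5.5)).
V''(x) = 24x − 176 is negative there, so this is the maximum; V ≈ 420.0172.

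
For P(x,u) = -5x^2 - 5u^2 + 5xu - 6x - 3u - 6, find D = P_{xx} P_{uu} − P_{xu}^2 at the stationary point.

∂P/∂x = -10x + 5u - 6 = 0 and ∂P/∂u = 5x - 10u - 3 = 0, so (x, u) = (-1, -4/5).
The Hessian has P_{xx} = -10, P_{uu} = -10, P_{xu} = 5, giving D = 75 > 0 with P_{xx} < 0, so the point is a local maximum.
D = (-10)·(-10) − (5)^2 = 75.

75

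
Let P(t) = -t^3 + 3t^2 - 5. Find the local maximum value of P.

P'(t) = -3t^2 + 6t = 0 at t = 0, 2.
P''(t) = -6t + 6. P''(0) = 6 > 0 ⇒ local minimum; P''(2) = -6 < 0 ⇒ local maximum.
Thus P has its local maximum at t = 2, with value -1.

-1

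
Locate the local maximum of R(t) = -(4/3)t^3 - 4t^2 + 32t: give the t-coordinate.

R'(t) = -4t^2 - 8t + 32. Setting R'(t) = 0 gives t ∈ {-4, 2}.
R''(t) = -8t - 8. R''(-4) = 24 > 0 ⇒ local minimum; R''(2) = -24 < 0 ⇒ local maximum.
The local maximum is R(2) = 112/3.

2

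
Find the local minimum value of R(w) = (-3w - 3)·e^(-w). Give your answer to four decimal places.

-3.0000

R'(w) = (-3)·e^(-w) + (-3w - 3)·(-1)·e^(-w) = (3w)·e^(-w). Since e^(-w) > 0, the only critical point is w = 0.
R''(0) has the same sign as 3 > 0, so this is a local minimum.
R(0) = (-3)·e^(0) ≈ -3.0000.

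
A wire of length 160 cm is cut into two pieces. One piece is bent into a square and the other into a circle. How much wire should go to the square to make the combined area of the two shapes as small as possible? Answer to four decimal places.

89.6159

Let x be the length used for the square. Square side x/4; circle radius (160−x)/(2π).
A(x) = (x/4)² + π·((160−x)/(2π))² = x²/16 + (160−x)²/(4π) for 0 ≤ x ≤ 160. A'(x) = x/8 − (160−x)/(2π) = 0 gives x = 4·160/(π+4) ≈ 89.6159.
A'' = 1/8 + 1/(2π) > 0, so this gives the minimum combined area; x ≈ 89.6159 cm to the square.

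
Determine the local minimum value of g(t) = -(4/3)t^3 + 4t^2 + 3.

3

Critical points: g'(t) = -4t^2 + 8t vanishes at t = 0, 2.
Since g''(t) = -8t + 8, we get g''(0) = 8 > 0 ⇒ local minimum; g''(2) = -8 < 0 ⇒ local maximum.
The local minimum is g(0) = 3.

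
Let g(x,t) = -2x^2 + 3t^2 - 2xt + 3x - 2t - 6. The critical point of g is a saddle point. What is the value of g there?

∂g/∂x = -4x - 2t + 3 = 0 and ∂g/∂t = -2x + 6t - 2 = 0, so (x, t) = (1/2, 1/2).
The Hessian has g_{xx} = -4, g_{tt} = 6, g_{xt} = -2, giving D = -28 < 0, so the point is a saddle point.
g(1/2, 1/2) = -23/4.

-23/4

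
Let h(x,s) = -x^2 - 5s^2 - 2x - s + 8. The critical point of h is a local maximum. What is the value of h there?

∂h/∂x = -2x - 2 = 0 and ∂h/∂s = -10s - 1 = 0, so (x, s) = (-1, -1/10).
The Hessian has h_{xx} = -2, h_{ss} = -10, h_{xs} = 0, giving D = 20 > 0 with h_{xx} < 0, so the point is a local maximum.
h(-1, -1/10) = 181/20.

181/20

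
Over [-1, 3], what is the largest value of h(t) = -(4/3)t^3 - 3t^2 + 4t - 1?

1/12

Differentiating, h'(t) = -4t^2 - 6t + 4; whose only zero in [-1, 3] is t = 1/2.
Candidates: h(-1) = -20/3; h(1/2) = 1/12; h(3) = -52.
So the maximum is h(1/2) = 1/12.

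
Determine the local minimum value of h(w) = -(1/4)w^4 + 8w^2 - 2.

Critical points: h'(w) = -w^3 + 16w vanishes at w = -4, 0, 4.
Second-derivative test with h''(w) = -3w^2 + 16: h''(-4) = -32 < 0 ⇒ local maximum; h''(0) = 16 > 0 ⇒ local minimum; h''(4) = -32 < 0 ⇒ local maximum.
The local minimum is h(0) = -2.

-2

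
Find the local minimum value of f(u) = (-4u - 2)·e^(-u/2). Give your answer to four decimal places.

By the product rule, f'(u) = (2u - 3)·e^(-u/2). Since e^(-u/2) > 0, the only critical point is u = 3/2.
f''(3/2) has the same sign as 2 > 0, so this is a local minimum.
f(3/2) = (-8)·e^(-3/4) ≈ -3.7789.

-3.7789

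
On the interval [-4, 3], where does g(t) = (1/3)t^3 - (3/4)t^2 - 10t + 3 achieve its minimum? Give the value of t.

3

The derivative is t^2 - (3/2)t - 10, whose only zero in [-4, 3] is t = -5/2.
Compare values at every candidate in [-4, 3]: g(-4) = 29/3, g(-5/2) = 869/48, g(3) = -99/4.
The minimum over the interval is -99/4, attained at t = 3.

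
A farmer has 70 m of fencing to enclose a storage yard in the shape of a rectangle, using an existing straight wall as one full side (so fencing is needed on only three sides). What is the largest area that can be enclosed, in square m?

Let the sides perpendicular to the wall have length x and the parallel side y, so 2x + y = 70 and the area is A = xy = x(70 − 2x).
A'(x) = 70 − 4x = 0 gives x = 35/2, and A''(x) = −4 < 0 confirms a maximum.
Then y = 70 − 2·35/2 = 35 and A = 1225/2.

1225/2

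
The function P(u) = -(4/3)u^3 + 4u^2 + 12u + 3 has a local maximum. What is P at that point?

39

P'(u) = -4u^2 + 8u + 12. Setting P'(u) = 0 gives u ∈ {-1, 3}.
P''(u) = -8u + 8. P''(-1) = 16 > 0 ⇒ local minimum; P''(3) = -16 < 0 ⇒ local maximum.
So the local maximum value is P(3) = 39.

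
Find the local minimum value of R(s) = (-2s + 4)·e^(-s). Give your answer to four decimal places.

Differentiating with the product rule gives R'(s) = (2s - 6)·e^(-s). Since e^(-s) > 0, the only critical point is s = 3.
R''(3) has the same sign as 2 > 0, so this is a local minimum.
R(3) = (-2)·e^(-3) ≈ -0.0996.

-0.0996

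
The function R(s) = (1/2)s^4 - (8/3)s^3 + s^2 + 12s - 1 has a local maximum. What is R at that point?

41/3

R'(s) = 2s^3 - 8s^2 + 2s + 12 = 0 at s = -1, 2, 3.
R''(s) = 6s^2 - 16s + 2. R''(-1) = 24 > 0 ⇒ local minimum; R''(2) = -6 < 0 ⇒ local maximum; R''(3) = 8 > 0 ⇒ local minimum.
So the local maximum value is R(2) = 41/3.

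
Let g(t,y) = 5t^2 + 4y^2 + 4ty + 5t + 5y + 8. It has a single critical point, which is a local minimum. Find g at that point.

387/64

∂g/∂t = 10t + 4y + 5 = 0 and ∂g/∂y = 4t + 8y + 5 = 0, so (t, y) = (-5/16, -15/32).
The Hessian has g_{tt} = 10, g_{yy} = 8, g_{ty} = 4, giving D = 64 > 0 with g_{tt} > 0, so the point is a local minimum.
g(-5/16, -15/32) = 387/64.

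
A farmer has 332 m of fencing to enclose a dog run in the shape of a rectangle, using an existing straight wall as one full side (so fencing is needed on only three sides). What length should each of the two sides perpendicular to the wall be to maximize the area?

83

Let the sides perpendicular to the wall have length x and the parallel side y, so 2x + y = 332 and the area is A = xy = x(332 − 2x).
A'(x) = 332 − 4x = 0 gives x = 83, and A''(x) = −4 < 0 confirms a maximum.
Then y = 332 − 2·83 = 166 and A = 13778.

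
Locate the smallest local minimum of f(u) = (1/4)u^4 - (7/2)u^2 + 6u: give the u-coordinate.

f'(u) = u^3 - 7u + 6. Setting f'(u) = 0 gives u ∈ {-3, 1, 2}.
Second-derivative test with f''(u) = 3u^2 - 7: f''(-3) = 20 > 0 ⇒ local minimum; f''(1) = -4 < 0 ⇒ local maximum; f''(2) = 5 > 0 ⇒ local minimum.
The smallest local minimum is f(-3) = -117/4.

-3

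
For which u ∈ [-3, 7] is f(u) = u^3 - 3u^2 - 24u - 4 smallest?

4

Differentiating, f'(u) = 3u^2 - 6u - 24; which vanishes at u = -2 and u = 4.
Evaluating at the critical points and endpoints: f(-3) = 14,  f(-2) = 24,  f(4) = -84,  f(7) = 24.
So the minimum is f(4) = -84.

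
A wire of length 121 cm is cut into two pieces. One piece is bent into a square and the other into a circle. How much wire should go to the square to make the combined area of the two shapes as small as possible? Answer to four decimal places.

Let x be the length used for the square. Square side x/4; circle radius (121−x)/(2π).
A(x) = (x/4)² + π·((121−x)/(2π))² = x²/16 + (121−x)²/(4π) for 0 ≤ x ≤ 121. A'(x) = x/8 − (121−x)/(2π) = 0 gives x = 4·121/(π+4) ≈ 67.7720.
A'' = 1/8 + 1/(2π) > 0, so this gives the minimum combined area; x ≈ 67.7720 cm to the square.

67.7720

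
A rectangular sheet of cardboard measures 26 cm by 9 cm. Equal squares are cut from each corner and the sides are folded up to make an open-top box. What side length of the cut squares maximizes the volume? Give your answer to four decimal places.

2.0218

With cut size x, the volume is V(x) = x(26 − 2x)(9 − 2x) for 0 < x < 4.5.
V'(x) = 12x^2 − 140x + 234. Setting V'(x) = 0 gives x ≈ 2.0218 (the root in (0, 4.5)).
V''(x) = 24x − 140 is negative there, so this is the maximum; V ≈ 220.0218.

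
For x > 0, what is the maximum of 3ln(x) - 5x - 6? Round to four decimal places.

-10.5325

P'(x) = 3/x − 5 = 0 gives x = 3/5.
P''(x) = -3/x², which is negative for x > 0, so this is a local maximum.
P(3/5) = 3·ln(3/5) - 3 - 6 ≈ -10.5325.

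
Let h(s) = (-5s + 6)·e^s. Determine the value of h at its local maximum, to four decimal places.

6.1070

By the product rule, h'(s) = (-5s + 1)·e^s. Since e^s > 0, the only critical point is s = 1/5.
h''(1/5) has the same sign as -5 < 0, so this is a local maximum.
h(1/5) = (5)·e^(1/5) ≈ 6.1070.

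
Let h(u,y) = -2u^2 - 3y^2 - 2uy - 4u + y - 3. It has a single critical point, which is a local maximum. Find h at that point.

∂h/∂u = -4u - 2y - 4 = 0 and ∂h/∂y = -2u - 6y + 1 = 0, so (u, y) = (-13/10, 3/5).
The Hessian has h_{uu} = -4, h_{yy} = -6, h_{uy} = -2, giving D = 20 > 0 with h_{uu} < 0, so the point is a local maximum.
h(-13/10, 3/5) = -1/10.

-1/10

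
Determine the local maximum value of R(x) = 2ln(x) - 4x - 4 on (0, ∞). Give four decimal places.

R'(x) = 2/x − 4 = 0 gives x = 1/2.
R''(x) = -2/x², which is negative for x > 0, so this is a local maximum.
R(1/2) = 2·ln(1/2) - 2 - 4 ≈ -7.3863.

-7.3863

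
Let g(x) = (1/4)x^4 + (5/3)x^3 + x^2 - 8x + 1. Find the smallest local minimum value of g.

-49/12

g'(x) = x^3 + 5x^2 + 2x - 8 = 0 at x = -4, -2, 1.
Second-derivative test with g''(x) = 3x^2 + 10x + 2: g''(-4) = 10 > 0 ⇒ local minimum; g''(-2) = -6 < 0 ⇒ local maximum; g''(1) = 15 > 0 ⇒ local minimum.
The smallest local minimum is g(1) = -49/12.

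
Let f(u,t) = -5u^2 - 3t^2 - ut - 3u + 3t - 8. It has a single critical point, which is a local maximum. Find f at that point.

-391/59

∂f/∂u = -10u - t - 3 = 0 and ∂f/∂t = -u - 6t + 3 = 0, so (u, t) = (-21/59, 33/59).
The Hessian has f_{uu} = -10, f_{tt} = -6, f_{ut} = -1, giving D = 59 > 0 with f_{uu} < 0, so the point is a local maximum.
f(-21/59, 33/59) = -391/59.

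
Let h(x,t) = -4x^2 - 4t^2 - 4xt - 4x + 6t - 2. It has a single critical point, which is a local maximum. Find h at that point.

13/3

∂h/∂x = -8x - 4t - 4 = 0 and ∂h/∂t = -4x - 8t + 6 = 0, so (x, t) = (-7/6, 4/3).
The Hessian has h_{xx} = -8, h_{tt} = -8, h_{xt} = -4, giving D = 48 > 0 with h_{xx} < 0, so the point is a local maximum.
h(-7/6, 4/3) = 13/3.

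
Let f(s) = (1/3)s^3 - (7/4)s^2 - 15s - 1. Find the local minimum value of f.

-82

Critical points: f'(s) = s^2 - (7/2)s - 15 vanishes at s = -5/2, 6.
f''(s) = 2s - 7/2. f''(-5/2) = -17/2 < 0 ⇒ local maximum; f''(6) = 17/2 > 0 ⇒ local minimum.
Thus f has its local minimum at s = 6, with value -82.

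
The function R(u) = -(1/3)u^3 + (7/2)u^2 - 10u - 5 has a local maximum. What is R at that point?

-55/6

R'(u) = -u^2 + 7u - 10. Setting R'(u) = 0 gives u ∈ {2, 5}.
Second-derivative test with R''(u) = -2u + 7: R''(2) = 3 > 0 ⇒ local minimum; R''(5) = -3 < 0 ⇒ local maximum.
The local maximum is R(5) = -55/6.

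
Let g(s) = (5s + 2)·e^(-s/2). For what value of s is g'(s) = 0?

8/5

g'(s) = 5·e^(-s/2) + (5s + 2)·(-1/2)·e^(-s/2) = (-(5/2)s + 4)·e^(-s/2). Since e^(-s/2) > 0, the only critical point is s = 8/5.
g''(8/5) has the same sign as -5/2 < 0, so this is a local maximum.
g(8/5) = (10)·e^(-4/5) ≈ 4.4933.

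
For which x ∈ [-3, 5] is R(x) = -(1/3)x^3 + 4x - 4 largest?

The derivative is -x^2 + 4, which vanishes at x = -2 and x = 2.
Compare values at every candidate in [-3, 5]: R(-3) = -7, R(-2) = -28/3, R(2) = 4/3, R(5) = -77/3.
So the maximum is R(2) = 4/3.

2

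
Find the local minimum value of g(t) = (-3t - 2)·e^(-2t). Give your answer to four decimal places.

By the product rule, g'(t) = (6t + 1)·e^(-2t). Since e^(-2t) > 0, the only critical point is t = -1/6.
g''(-1/6) has the same sign as 6 > 0, so this is a local minimum.
g(-1/6) = (-3/2)·e^(1/3) ≈ -2.0934.

-2.0934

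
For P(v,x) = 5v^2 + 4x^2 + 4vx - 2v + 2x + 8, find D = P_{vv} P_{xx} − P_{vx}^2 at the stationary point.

∂P/∂v = 10v + 4x - 2 = 0 and ∂P/∂x = 4v + 8x + 2 = 0, so (v, x) = (3/8, -7/16).
The Hessian has P_{vv} = 10, P_{xx} = 8, P_{vx} = 4, giving D = 64 > 0 with P_{vv} > 0, so the point is a local minimum.
D = (10)·(8) − (4)^2 = 64.

64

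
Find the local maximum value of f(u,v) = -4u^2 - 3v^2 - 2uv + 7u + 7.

∂f/∂u = -8u - 2v + 7 = 0 and ∂f/∂v = -2u - 6v = 0, so (u, v) = (21/22, -7/22).
The Hessian has f_{uu} = -8, f_{vv} = -6, f_{uv} = -2, giving D = 44 > 0 with f_{uu} < 0, so the point is a local maximum.
f(21/22, -7/22) = 455/44.

455/44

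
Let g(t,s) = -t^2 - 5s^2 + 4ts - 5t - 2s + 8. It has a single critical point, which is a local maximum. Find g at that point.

201/4

∂g/∂t = -2t + 4s - 5 = 0 and ∂g/∂s = 4t - 10s - 2 = 0, so (t, s) = (-29/2, -6).
The Hessian has g_{tt} = -2, g_{ss} = -10, g_{ts} = 4, giving D = 4 > 0 with g_{tt} < 0, so the point is a local maximum.
g(-29/2, -6) = 201/4.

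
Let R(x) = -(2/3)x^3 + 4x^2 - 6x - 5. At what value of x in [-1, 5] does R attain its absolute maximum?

R'(x) = -2x^2 + 8x - 6, which vanishes at x = 1 and x = 3.
Compare values at every candidate in [-1, 5]: R(-1) = 17/3; R(1) = -23/3; R(3) = -5; R(5) = -55/3.
Hence the absolute maximum is 17/3 at x = -1.

-1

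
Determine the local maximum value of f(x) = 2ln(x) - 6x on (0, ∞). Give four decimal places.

-4.1972

f'(x) = 2/x − 6 = 0 gives x = 1/3.
f''(x) = -2/x², which is negative for x > 0, so this is a local maximum.
f(1/3) = 2·ln(1/3) - 2 ≈ -4.1972.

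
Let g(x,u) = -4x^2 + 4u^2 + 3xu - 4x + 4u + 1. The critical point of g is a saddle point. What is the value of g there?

121/73

∂g/∂x = -8x + 3u - 4 = 0 and ∂g/∂u = 3x + 8u + 4 = 0, so (x, u) = (-44/73, -20/73).
The Hessian has g_{xx} = -8, g_{uu} = 8, g_{xu} = 3, giving D = -73 < 0, so the point is a saddle point.
g(-44/73, -20/73) = 121/73.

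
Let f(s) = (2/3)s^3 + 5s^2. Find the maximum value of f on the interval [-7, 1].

The derivative is 2s^2 + 10s, which vanishes at s = -5 and s = 0.
Compare values at every candidate in [-7, 1]: f(-7) = 49/3,  f(-5) = 125/3,  f(0) = 0,  f(1) = 17/3.
The maximum over the interval is 125/3, attained at s = -5.

125/3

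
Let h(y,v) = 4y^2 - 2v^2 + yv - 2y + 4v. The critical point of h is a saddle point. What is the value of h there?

64/33

∂h/∂y = 8y + v - 2 = 0 and ∂h/∂v = y - 4v + 4 = 0, so (y, v) = (4/33, 34/33).
The Hessian has h_{yy} = 8, h_{vv} = -4, h_{yv} = 1, giving D = -33 < 0, so the point is a saddle point.
h(4/33, 34/33) = 64/33.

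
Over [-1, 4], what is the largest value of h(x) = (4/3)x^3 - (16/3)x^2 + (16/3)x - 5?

49/3

h'(x) = 4x^2 - (32/3)x + 16/3, which vanishes at x = 2/3 and x = 2.
Candidates: h(-1) = -17, h(2/3) = -277/81, h(2) = -5, h(4) = 49/3.
So the maximum is h(4) = 49/3.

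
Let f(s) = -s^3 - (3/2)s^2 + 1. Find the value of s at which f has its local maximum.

f'(s) = -3s^2 - 3s. Setting f'(s) = 0 gives s ∈ {-1, 0}.
f''(s) = -6s - 3. f''(-1) = 3 > 0 ⇒ local minimum; f''(0) = -3 < 0 ⇒ local maximum.
So the local maximum value is f(0) = 1.

0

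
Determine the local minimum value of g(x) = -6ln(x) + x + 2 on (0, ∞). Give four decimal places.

-2.7506

g'(x) = -6/x + 1 = 0 gives x = 6.
g''(x) = 6/x², which is positive for x > 0, so this is a local minimum.
g(6) = -6·ln(6) + 6 + 2 ≈ -2.7506.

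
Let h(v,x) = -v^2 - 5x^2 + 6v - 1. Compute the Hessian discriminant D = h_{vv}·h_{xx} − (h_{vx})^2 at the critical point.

∂h/∂v = -2v + 6 = 0 and ∂h/∂x = -10x = 0, so (v, x) = (3, 0).
The Hessian has h_{vv} = -2, h_{xx} = -10, h_{vx} = 0, giving D = 20 > 0 with h_{vv} < 0, so the point is a local maximum.
D = (-2)·(-10) − (0)^2 = 20.

20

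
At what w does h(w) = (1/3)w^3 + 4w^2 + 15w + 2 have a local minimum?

h'(w) = w^2 + 8w + 15. Setting h'(w) = 0 gives w ∈ {-5, -3}.
Since h''(w) = 2w + 8, we get h''(-5) = -2 < 0 ⇒ local maximum; h''(-3) = 2 > 0 ⇒ local minimum.
The local minimum is h(-3) = -16.

-3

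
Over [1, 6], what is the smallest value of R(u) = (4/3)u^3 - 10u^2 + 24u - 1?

43/3

Differentiating, R'(u) = 4u^2 - 20u + 24; which vanishes at u = 2 and u = 3.
Candidates: R(1) = 43/3; R(2) = 53/3; R(3) = 17; R(6) = 71.
The minimum over the interval is 43/3, attained at u = 1.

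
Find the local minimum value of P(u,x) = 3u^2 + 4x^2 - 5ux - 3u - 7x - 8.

∂P/∂u = 6u - 5x - 3 = 0 and ∂P/∂x = -5u + 8x - 7 = 0, so (u, x) = (59/23, 57/23).
The Hessian has P_{uu} = 6, P_{xx} = 8, P_{ux} = -5, giving D = 23 > 0 with P_{uu} > 0, so the point is a local minimum.
P(59/23, 57/23) = -472/23.

-472/23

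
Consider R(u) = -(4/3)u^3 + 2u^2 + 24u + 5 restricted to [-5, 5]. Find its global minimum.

-73/3

Differentiating, R'(u) = -4u^2 + 4u + 24; which vanishes at u = -2 and u = 3.
Candidates: R(-5) = 305/3; R(-2) = -73/3; R(3) = 59; R(5) = 25/3.
Hence the absolute minimum is -73/3 at u = -2.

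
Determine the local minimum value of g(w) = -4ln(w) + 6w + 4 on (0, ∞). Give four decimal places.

9.6219

g'(w) = -4/w + 6 = 0 gives w = 2/3.
g''(w) = 4/w², which is positive for w > 0, so this is a local minimum.
g(2/3) = -4·ln(2/3) + 4 + 4 ≈ 9.6219.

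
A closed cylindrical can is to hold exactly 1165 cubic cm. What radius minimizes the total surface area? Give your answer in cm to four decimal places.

5.7023

With radius r and height h, πr²h = 1165 so h = 1165/(πr²), and S(r) = 2πr² + 2πrh = 2πr² + 2·1165/r.
S'(r) = 4πr − 2·1165/r² = 0 ⇒ r³ = 1165/(2π), so r ≈ 5.7023 and h = 2r ≈ 11.4046.
S''(r) = 4π + 4·1165/r³ > 0, so this is the minimum; S ≈ 612.9125.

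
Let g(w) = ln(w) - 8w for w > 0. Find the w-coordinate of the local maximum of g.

g'(w) = 1/w − 8 = 0 gives w = 1/8.
g''(w) = -1/w², which is negative for w > 0, so this is a local maximum.
g(1/8) = 1·ln(1/8) - 1 ≈ -3.0794.

1/8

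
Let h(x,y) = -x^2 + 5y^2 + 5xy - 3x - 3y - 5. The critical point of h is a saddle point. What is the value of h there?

∂h/∂x = -2x + 5y - 3 = 0 and ∂h/∂y = 5x + 10y - 3 = 0, so (x, y) = (-1/3, 7/15).
The Hessian has h_{xx} = -2, h_{yy} = 10, h_{xy} = 5, giving D = -45 < 0, so the point is a saddle point.
h(-1/3, 7/15) = -26/5.

-26/5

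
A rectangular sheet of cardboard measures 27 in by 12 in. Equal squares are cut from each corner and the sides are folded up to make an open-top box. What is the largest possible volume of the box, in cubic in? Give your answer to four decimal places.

385.4252

With cut size x, the volume is V(x) = x(27 − 2x)(12 − 2x) for 0 < x < 6.
V'(x) = 12x^2 − 156x + 324. Setting V'(x) = 0 gives x ≈ 2.5949 (the root in (0, 6)).
V''(x) = 24x − 156 is negative there, so this is the maximum; V ≈ 385.4252.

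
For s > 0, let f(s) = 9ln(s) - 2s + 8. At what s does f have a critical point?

f'(s) = 9/s − 2 = 0 gives s = 9/2.
f''(s) = -9/s², which is negative for s > 0, so this is a local maximum.
f(9/2) = 9·ln(9/2) - 9 + 8 ≈ 12.5367.

9/2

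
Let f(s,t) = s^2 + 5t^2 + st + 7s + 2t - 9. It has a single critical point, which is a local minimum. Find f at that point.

∂f/∂s = 2s + t + 7 = 0 and ∂f/∂t = s + 10t + 2 = 0, so (s, t) = (-68/19, 3/19).
The Hessian has f_{ss} = 2, f_{tt} = 10, f_{st} = 1, giving D = 19 > 0 with f_{ss} > 0, so the point is a local minimum.
f(-68/19, 3/19) = -406/19.

-406/19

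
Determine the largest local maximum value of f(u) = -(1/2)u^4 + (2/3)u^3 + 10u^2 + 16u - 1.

f'(u) = -2u^3 + 2u^2 + 20u + 16. Setting f'(u) = 0 gives u ∈ {-2, -1, 4}.
Second-derivative test with f''(u) = -6u^2 + 4u + 20: f''(-2) = -12 < 0 ⇒ local maximum; f''(-1) = 10 > 0 ⇒ local minimum; f''(4) = -60 < 0 ⇒ local maximum.
So the largest local maximum value is f(4) = 413/3.

413/3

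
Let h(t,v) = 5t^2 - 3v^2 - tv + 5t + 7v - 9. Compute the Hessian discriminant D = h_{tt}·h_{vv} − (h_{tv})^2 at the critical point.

-61

∂h/∂t = 10t - v + 5 = 0 and ∂h/∂v = -t - 6v + 7 = 0, so (t, v) = (-23/61, 75/61).
The Hessian has h_{tt} = 10, h_{vv} = -6, h_{tv} = -1, giving D = -61 < 0, so the point is a saddle point.
D = (10)·(-6) − (-1)^2 = -61.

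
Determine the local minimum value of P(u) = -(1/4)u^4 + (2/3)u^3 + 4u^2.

0

P'(u) = -u^3 + 2u^2 + 8u = 0 at u = -2, 0, 4.
P''(u) = -3u^2 + 4u + 8. P''(-2) = -12 < 0 ⇒ local maximum; P''(0) = 8 > 0 ⇒ local minimum; P''(4) = -24 < 0 ⇒ local maximum.
So the local minimum value is P(0) = 0.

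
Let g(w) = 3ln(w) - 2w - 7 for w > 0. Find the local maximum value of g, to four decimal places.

-8.7836

g'(w) = 3/w − 2 = 0 gives w = 3/2.
g''(w) = -3/w², which is negative for w > 0, so this is a local maximum.
g(3/2) = 3·ln(3/2) - 3 - 7 ≈ -8.7836.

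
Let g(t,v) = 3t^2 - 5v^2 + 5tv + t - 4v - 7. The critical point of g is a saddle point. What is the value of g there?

-532/85

∂g/∂t = 6t + 5v + 1 = 0 and ∂g/∂v = 5t - 10v - 4 = 0, so (t, v) = (2/17, -29/85).
The Hessian has g_{tt} = 6, g_{vv} = -10, g_{tv} = 5, giving D = -85 < 0, so the point is a saddle point.
g(2/17, -29/85) = -532/85.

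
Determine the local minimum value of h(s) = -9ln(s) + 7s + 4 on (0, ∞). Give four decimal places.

h'(s) = -9/s + 7 = 0 gives s = 9/7.
h''(s) = 9/s², which is positive for s > 0, so this is a local minimum.
h(9/7) = -9·ln(9/7) + 9 + 4 ≈ 10.7382.

10.7382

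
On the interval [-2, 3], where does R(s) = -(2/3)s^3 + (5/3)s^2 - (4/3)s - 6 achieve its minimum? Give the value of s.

R'(s) = -2s^2 + (10/3)s - 4/3, which vanishes at s = 2/3 and s = 1.
Compare values at every candidate in [-2, 3]: R(-2) = 26/3, R(2/3) = -514/81, R(1) = -19/3, R(3) = -13.
The minimum over the interval is -13, attained at s = 3.

3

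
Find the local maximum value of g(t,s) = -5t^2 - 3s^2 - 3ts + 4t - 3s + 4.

∂g/∂t = -10t - 3s + 4 = 0 and ∂g/∂s = -3t - 6s - 3 = 0, so (t, s) = (11/17, -14/17).
The Hessian has g_{tt} = -10, g_{ss} = -6, g_{ts} = -3, giving D = 51 > 0 with g_{tt} < 0, so the point is a local maximum.
g(11/17, -14/17) = 111/17.

111/17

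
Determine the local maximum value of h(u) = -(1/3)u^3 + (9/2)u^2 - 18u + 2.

h'(u) = -u^2 + 9u - 18. Setting h'(u) = 0 gives u ∈ {3, 6}.
Second-derivative test with h''(u) = -2u + 9: h''(3) = 3 > 0 ⇒ local minimum; h''(6) = -3 < 0 ⇒ local maximum.
Thus h has its local maximum at u = 6, with value -16.

-16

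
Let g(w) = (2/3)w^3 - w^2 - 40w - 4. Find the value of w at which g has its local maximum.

g'(w) = 2w^2 - 2w - 40. Setting g'(w) = 0 gives w ∈ {-4, 5}.
Since g''(w) = 4w - 2, we get g''(-4) = -18 < 0 ⇒ local maximum; g''(5) = 18 > 0 ⇒ local minimum.
The local maximum is g(-4) = 292/3.

-4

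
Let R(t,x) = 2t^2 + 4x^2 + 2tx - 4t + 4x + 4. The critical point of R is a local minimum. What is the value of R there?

∂R/∂t = 4t + 2x - 4 = 0 and ∂R/∂x = 2t + 8x + 4 = 0, so (t, x) = (10/7, -6/7).
The Hessian has R_{tt} = 4, R_{xx} = 8, R_{tx} = 2, giving D = 28 > 0 with R_{tt} > 0, so the point is a local minimum.
R(10/7, -6/7) = -4/7.

-4/7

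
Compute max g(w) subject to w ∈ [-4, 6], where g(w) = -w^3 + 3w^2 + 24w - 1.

79

Differentiating, g'(w) = -3w^2 + 6w + 24; which vanishes at w = -2 and w = 4.
Candidates: g(-4) = 15, g(-2) = -29, g(4) = 79, g(6) = 35.
The maximum over the interval is 79, attained at w = 4.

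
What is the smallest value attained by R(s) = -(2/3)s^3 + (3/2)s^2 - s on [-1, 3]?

Differentiating, R'(s) = -2s^2 + 3s - 1; which vanishes at s = 1/2 and s = 1.
Compare values at every candidate in [-1, 3]: R(-1) = 19/6, R(1/2) = -5/24, R(1) = -1/6, R(3) = -15/2.
So the minimum is R(3) = -15/2.

-15/2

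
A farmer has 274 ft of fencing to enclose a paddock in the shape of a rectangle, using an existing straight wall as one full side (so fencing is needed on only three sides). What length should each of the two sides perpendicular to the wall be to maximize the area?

137/2

Let the sides perpendicular to the wall have length x and the parallel side y, so 2x + y = 274 and the area is A = xy = x(274 − 2x).
A'(x) = 274 − 4x = 0 gives x = 137/2, and A''(x) = −4 < 0 confirms a maximum.
Then y = 274 − 2·137/2 = 137 and A = 18769/2.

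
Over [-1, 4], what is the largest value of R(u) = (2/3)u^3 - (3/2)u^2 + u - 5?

R'(u) = 2u^2 - 3u + 1, which vanishes at u = 1/2 and u = 1.
Evaluating at the critical points and endpoints: R(-1) = -49/6; R(1/2) = -115/24; R(1) = -29/6; R(4) = 53/3.
The maximum over the interval is 53/3, attained at u = 4.

53/3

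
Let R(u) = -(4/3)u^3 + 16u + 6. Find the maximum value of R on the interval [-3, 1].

R'(u) = -4u^2 + 16, whose only zero in [-3, 1] is u = -2.
Compare values at every candidate in [-3, 1]: R(-3) = -6; R(-2) = -46/3; R(1) = 62/3.
The maximum over the interval is 62/3, attained at u = 1.

62/3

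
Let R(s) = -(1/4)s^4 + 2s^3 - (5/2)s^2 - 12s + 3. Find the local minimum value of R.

-87/4

R'(s) = -s^3 + 6s^2 - 5s - 12 = 0 at s = -1, 3, 4.
Second-derivative test with R''(s) = -3s^2 + 12s - 5: R''(-1) = -20 < 0 ⇒ local maximum; R''(3) = 4 > 0 ⇒ local minimum; R''(4) = -5 < 0 ⇒ local maximum.
Thus R has its local minimum at s = 3, with value -87/4.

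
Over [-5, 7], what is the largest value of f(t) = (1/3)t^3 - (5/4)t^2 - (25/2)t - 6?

587/48

f'(t) = t^2 - (5/2)t - 25/2, which vanishes at t = -5/2 and t = 5.
Compare values at every candidate in [-5, 7]: f(-5) = -197/12,  f(-5/2) = 587/48,  f(5) = -697/12,  f(7) = -485/12.
The maximum over the interval is 587/48, attained at t = -5/2.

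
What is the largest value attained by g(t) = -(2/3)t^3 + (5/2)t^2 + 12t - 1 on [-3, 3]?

79/2

g'(t) = -2t^2 + 5t + 12, whose only zero in [-3, 3] is t = -3/2.
Evaluating at the critical points and endpoints: g(-3) = 7/2,  g(-3/2) = -89/8,  g(3) = 79/2.
So the maximum is g(3) = 79/2.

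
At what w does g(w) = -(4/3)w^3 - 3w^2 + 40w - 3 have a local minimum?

g'(w) = -4w^2 - 6w + 40 = 0 at w = -4, 5/2.
Second-derivative test with g''(w) = -8w - 6: g''(-4) = 26 > 0 ⇒ local minimum; g''(5/2) = -26 < 0 ⇒ local maximum.
So the local minimum value is g(-4) = -377/3.

-4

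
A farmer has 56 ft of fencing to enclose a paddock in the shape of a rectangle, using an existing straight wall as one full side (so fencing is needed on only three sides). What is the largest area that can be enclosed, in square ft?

392

Let the sides perpendicular to the wall have length x and the parallel side y, so 2x + y = 56 and the area is A = xy = x(56 − 2x).
A'(x) = 56 − 4x = 0 gives x = 14, and A''(x) = −4 < 0 confirms a maximum.
Then y = 56 − 2·14 = 28 and A = 392.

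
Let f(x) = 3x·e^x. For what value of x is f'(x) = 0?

By the product rule, f'(x) = (3x + 3)·e^x. Since e^x > 0, the only critical point is x = -1.
f''(-1) has the same sign as 3 > 0, so this is a local minimum.
f(-1) = (-3)·e^(-1) ≈ -1.1036.

-1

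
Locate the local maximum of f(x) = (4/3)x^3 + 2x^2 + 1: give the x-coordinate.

-1

f'(x) = 4x^2 + 4x = 0 at x = -1, 0.
Since f''(x) = 8x + 4, we get f''(-1) = -4 < 0 ⇒ local maximum; f''(0) = 4 > 0 ⇒ local minimum.
The local maximum is f(-1) = 5/3.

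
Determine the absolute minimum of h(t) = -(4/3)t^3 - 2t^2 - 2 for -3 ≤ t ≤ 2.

Differentiating, h'(t) = -4t^2 - 4t; which vanishes at t = -1 and t = 0.
Evaluating at the critical points and endpoints: h(-3) = 16; h(-1) = -8/3; h(0) = -2; h(2) = -62/3.
The minimum over the interval is -62/3, attained at t = 2.

-62/3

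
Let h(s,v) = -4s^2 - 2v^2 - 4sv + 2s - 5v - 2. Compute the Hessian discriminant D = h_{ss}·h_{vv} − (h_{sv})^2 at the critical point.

∂h/∂s = -8s - 4v + 2 = 0 and ∂h/∂v = -4s - 4v - 5 = 0, so (s, v) = (7/4, -3).
The Hessian has h_{ss} = -8, h_{vv} = -4, h_{sv} = -4, giving D = 16 > 0 with h_{ss} < 0, so the point is a local maximum.
D = (-8)·(-4) − (-4)^2 = 16.

16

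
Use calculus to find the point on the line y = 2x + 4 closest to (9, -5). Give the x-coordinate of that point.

Minimize D(x)^2 = (x - 9)^2 + (2x + 9)^2.
d/dx[D^2] = 2(x - 9) + 2·2·(2x + 9) = 0 ⇒ x = -9/5.
Then y = 2/5 and the distance is √(729/5) ≈ 12.0748.

-9/5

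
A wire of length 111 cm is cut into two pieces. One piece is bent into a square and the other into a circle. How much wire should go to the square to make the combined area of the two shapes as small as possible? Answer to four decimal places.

Let x be the length used for the square. Square side x/4; circle radius (111−x)/(2π).
A(x) = (x/4)² + π·((111−x)/(2π))² = x²/16 + (111−x)²/(4π) for 0 ≤ x ≤ 111. A'(x) = x/8 − (111−x)/(2π) = 0 gives x = 4·111/(π+4) ≈ 62.1710.
A'' = 1/8 + 1/(2π) > 0, so this gives the minimum combined area; x ≈ 62.1710 cm to the square.

62.1710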